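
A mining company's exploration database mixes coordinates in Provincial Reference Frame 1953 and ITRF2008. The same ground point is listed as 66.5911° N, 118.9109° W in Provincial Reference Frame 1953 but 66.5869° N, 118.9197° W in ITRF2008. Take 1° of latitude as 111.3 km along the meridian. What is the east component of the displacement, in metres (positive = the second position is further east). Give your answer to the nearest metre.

Δφ = 66.5869° − 66.5911° = -0.0042°; Δλ = -118.9197° − -118.9109° = -0.0088°.
ΔN = Δφ × 111300 = -467.5 m; ΔE = Δλ × 111300 × cos(66.5911°) = -0.0088 × 111300 × 0.397290 = -389.1 m.

ΔE = -389 m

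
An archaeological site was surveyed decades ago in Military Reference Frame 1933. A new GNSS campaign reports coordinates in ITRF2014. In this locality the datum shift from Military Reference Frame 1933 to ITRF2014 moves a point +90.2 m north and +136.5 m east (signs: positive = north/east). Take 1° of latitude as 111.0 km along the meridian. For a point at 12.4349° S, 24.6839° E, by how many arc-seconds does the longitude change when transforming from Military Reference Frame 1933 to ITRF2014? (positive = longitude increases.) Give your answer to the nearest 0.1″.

At latitude -12.4349°, cos φ = 0.976541.
1° of longitude at this latitude = 111.0 × cos φ = 108.40 km, so Δλ = 136.5 / 108396.1 = 0.0012593° = 4.533″.

Δλ = 4.5″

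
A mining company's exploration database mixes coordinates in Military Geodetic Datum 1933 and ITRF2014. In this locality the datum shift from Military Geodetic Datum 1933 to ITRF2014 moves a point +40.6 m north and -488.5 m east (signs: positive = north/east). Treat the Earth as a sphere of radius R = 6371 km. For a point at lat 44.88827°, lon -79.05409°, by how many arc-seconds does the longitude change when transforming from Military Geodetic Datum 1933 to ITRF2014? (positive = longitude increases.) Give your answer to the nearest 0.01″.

At latitude 44.88827°, cos φ = 0.708484.
One radian of longitude at latitude φ spans R cos φ, so Δλ = ΔE / (R cos φ) = -488.5 / (6371000 × 0.708484) = -1.0822e-04 rad = -22.323″.

Δλ = -22.32″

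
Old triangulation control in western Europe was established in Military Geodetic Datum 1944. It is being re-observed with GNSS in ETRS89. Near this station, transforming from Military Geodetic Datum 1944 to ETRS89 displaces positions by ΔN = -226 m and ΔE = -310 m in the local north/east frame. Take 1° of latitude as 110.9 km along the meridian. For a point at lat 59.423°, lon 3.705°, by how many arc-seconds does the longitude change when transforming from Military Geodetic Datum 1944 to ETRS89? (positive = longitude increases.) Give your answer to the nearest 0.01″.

Δλ = -19.78″

At latitude 59.423°, cos φ = 0.508696.
1° of longitude at this latitude = 110.9 × cos φ = 56.41 km, so Δλ = -310.0 / 56414.4 = -0.0054951° = -19.782″.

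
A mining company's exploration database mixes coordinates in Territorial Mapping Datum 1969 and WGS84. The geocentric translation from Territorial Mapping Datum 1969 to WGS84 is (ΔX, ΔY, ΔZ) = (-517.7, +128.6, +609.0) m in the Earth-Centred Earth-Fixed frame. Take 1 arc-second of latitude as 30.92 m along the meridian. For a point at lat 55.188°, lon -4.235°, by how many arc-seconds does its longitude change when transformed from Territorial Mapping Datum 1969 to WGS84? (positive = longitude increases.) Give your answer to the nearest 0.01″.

Δλ = 5.10″

sin φ = 0.821030, cos φ = 0.570886, sin λ = -0.073847, cos λ = 0.997270.
East component: ΔE = −sin λ·ΔX + cos λ·ΔY = −(-0.073847)(-517.7) + (0.997270)(128.6) = 90.02 m.
1° of latitude spans 3600 × 30.92 = 111312 m; at latitude φ, 1° of longitude spans that × cos φ = 63546.4 m, so Δλ = 90.02 / 63546.4 × 3600 = 5.100″.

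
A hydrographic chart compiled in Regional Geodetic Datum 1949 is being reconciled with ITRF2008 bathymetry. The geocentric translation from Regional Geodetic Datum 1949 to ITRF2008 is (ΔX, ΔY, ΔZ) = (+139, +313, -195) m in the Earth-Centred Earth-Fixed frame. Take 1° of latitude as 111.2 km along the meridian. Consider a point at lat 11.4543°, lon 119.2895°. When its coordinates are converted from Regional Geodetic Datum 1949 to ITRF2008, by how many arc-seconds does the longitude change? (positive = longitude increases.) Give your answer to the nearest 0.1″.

sin φ = 0.198586, cos φ = 0.980083, sin λ = 0.872159, cos λ = -0.489223.
East component: ΔE = −sin λ·ΔX + cos λ·ΔY = −(0.872159)(139) + (-0.489223)(313) = -274.36 m.
1° of latitude spans 111200 m; at latitude φ, 1° of longitude spans that × cos φ = 108985.3 m, so Δλ = -274.36 / 108985.3 × 3600 = -9.063″.

Δλ = -9.1″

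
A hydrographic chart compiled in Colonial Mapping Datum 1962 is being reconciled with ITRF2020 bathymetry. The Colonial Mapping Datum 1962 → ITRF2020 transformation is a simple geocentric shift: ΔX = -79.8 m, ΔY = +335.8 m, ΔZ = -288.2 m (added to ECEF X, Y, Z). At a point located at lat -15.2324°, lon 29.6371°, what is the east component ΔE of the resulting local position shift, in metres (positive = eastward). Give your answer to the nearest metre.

At φ = -15.2324°, λ = 29.6371°: sin φ = -0.262735, cos φ = 0.964868, sin λ = 0.494505, cos λ = 0.869175.
ΔE = −sin λ·ΔX + cos λ·ΔY = −(0.494505)·(-79.8) + (0.869175)·(335.8) = 331.33 m.

ΔE = 331 m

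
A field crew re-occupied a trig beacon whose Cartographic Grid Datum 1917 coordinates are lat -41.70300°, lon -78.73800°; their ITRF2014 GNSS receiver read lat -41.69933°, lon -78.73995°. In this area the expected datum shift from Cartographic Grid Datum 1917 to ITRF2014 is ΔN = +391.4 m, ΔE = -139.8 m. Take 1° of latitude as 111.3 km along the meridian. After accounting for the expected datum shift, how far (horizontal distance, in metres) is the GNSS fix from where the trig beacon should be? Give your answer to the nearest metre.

Observed coordinate differences: Δφ = +0.00367°, Δλ = -0.00195°.
Converting to metres (1° lat = 111300 m, cos φ = 0.746603): observed ΔN = 408.5 m, observed ΔE = -162.0 m.
Subtracting the expected shift leaves a residual of 408.5 − (391.4) = 17.1 m north and -162.0 − (-139.8) = -22.2 m east.
Residual distance = √(17.1² + (-22.2)²) = 28.0 m.

28 m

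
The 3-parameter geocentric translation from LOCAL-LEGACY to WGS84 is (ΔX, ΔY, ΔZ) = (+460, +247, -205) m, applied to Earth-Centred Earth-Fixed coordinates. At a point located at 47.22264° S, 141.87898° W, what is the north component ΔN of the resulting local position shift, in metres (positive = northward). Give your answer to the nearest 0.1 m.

The local north axis is (−sin φ cos λ, −sin φ sin λ, cos φ), giving ΔN = -265.624 − 111.919 − 139.226 = -516.77 m.

ΔN = -516.8 m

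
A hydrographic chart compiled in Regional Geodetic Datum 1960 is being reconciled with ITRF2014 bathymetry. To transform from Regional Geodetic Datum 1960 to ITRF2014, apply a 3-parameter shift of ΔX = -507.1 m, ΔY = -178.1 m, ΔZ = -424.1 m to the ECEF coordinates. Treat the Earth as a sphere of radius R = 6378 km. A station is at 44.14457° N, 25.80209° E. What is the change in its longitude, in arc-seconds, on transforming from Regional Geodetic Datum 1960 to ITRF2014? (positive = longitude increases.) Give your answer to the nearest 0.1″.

sin φ = 0.696471, cos φ = 0.717585, sin λ = 0.435264, cos λ = 0.900303.
East component: ΔE = −sin λ·ΔX + cos λ·ΔY = −(0.435264)(-507.1) + (0.900303)(-178.1) = 60.38 m.
1° of latitude spans πR/180 = 111317 m; at latitude φ, 1° of longitude spans that × cos φ = 79879.5 m, so Δλ = 60.38 / 79879.5 × 3600 = 2.721″.

Δλ = 2.7″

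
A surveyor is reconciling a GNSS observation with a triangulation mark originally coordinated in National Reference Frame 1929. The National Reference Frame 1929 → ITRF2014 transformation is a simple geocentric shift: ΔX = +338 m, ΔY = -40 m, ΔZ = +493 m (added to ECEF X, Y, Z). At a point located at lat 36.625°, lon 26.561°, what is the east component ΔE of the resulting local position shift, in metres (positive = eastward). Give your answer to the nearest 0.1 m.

ΔE = -186.9 m

The local east axis at (φ, λ) is (−sin λ, cos λ, 0), so ΔE = −sin(26.561°)·338 + cos(26.561°)·(-40) = -186.92 m.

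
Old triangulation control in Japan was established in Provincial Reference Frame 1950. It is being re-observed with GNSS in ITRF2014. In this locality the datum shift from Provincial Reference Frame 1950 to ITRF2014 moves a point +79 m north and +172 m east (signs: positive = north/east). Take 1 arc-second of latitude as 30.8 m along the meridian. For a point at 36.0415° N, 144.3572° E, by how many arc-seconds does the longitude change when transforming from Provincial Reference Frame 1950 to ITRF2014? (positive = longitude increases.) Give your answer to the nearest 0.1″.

At latitude 36.0415°, cos φ = 0.808591.
1″ of longitude at this latitude = 30.80 × cos φ = 24.9046 m, so Δλ = 172.0 / 24.9046 = 6.906″.

Δλ = 6.9″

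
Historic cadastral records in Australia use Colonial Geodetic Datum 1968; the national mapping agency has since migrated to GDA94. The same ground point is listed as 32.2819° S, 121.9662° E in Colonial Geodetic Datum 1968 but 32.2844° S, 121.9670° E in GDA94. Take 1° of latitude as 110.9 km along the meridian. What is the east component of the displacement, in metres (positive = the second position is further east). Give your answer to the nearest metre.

ΔE = 75 m

Δφ = -32.2844° − -32.2819° = -0.0025°; Δλ = 121.9670° − 121.9662° = +0.0008°.
ΔN = Δφ × 110900 = -277.2 m; ΔE = Δλ × 110900 × cos(-32.2819°) = +0.0008 × 110900 × 0.845431 = 75.0 m.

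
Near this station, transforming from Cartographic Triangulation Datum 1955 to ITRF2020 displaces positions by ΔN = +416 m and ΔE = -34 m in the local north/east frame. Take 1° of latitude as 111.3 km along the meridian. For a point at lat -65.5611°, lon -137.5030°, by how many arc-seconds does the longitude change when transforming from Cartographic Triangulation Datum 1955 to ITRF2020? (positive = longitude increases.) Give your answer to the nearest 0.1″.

Δλ = -2.7″

At latitude -65.5611°, cos φ = 0.413723.
1° of longitude at this latitude = 111.3 × cos φ = 46.05 km, so Δλ = -34.0 / 46047.3 = -0.0007384° = -2.658″.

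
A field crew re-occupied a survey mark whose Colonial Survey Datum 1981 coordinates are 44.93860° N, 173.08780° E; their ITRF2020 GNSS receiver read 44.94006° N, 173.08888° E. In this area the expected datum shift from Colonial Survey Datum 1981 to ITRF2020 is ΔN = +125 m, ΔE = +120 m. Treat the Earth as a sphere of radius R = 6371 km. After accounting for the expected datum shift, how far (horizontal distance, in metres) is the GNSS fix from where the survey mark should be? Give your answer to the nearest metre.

Observed coordinate differences: Δφ = +0.00146°, Δλ = +0.00108°.
Converting to metres (1° lat = 111195 m, cos φ = 0.707864): observed ΔN = 162.3 m, observed ΔE = 85.0 m.
Subtracting the expected shift leaves a residual of 162.3 − (125) = 37.3 m north and 85.0 − (120) = -35.0 m east.
Residual distance = √(37.3² + (-35.0)²) = 51.2 m.

51 m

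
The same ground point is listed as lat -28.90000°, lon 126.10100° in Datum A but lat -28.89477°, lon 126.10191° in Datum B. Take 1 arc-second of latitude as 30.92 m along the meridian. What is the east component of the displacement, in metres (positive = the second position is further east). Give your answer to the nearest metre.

ΔE = 89 m

Δφ = -28.89477° − -28.90000° = +0.00523°; Δλ = 126.10191° − 126.10100° = +0.00091°.
1° of latitude = 3600 × 30.92 = 111312 m.
ΔN = Δφ × 111312 = 582.2 m; ΔE = Δλ × 111312 × cos(-28.90000°) = +0.00091 × 111312 × 0.875465 = 88.7 m.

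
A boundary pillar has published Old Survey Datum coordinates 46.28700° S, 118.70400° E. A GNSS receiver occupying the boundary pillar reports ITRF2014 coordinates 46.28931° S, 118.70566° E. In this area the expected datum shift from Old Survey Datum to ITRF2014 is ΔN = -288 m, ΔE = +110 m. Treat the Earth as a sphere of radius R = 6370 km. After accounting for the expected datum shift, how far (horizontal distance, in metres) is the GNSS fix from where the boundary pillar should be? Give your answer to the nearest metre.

Observed coordinate differences: Δφ = -0.00231°, Δλ = +0.00166°.
Converting to metres (1° lat = 111177 m, cos φ = 0.691046): observed ΔN = -256.8 m, observed ΔE = 127.5 m.
Subtracting the expected shift leaves a residual of -256.8 − (-288) = 31.2 m north and 127.5 − (110) = 17.5 m east.
Residual distance = √(31.2² + 17.5²) = 35.8 m.

36 m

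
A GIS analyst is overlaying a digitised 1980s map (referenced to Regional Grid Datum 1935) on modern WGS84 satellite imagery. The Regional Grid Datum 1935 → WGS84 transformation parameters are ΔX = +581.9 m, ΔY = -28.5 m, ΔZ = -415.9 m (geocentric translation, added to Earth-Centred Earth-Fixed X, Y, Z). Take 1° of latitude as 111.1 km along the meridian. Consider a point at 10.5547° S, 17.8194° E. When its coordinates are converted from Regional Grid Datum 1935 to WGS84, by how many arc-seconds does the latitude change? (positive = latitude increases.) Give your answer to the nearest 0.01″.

sin φ = -0.183174, cos φ = 0.983080, sin λ = 0.306018, cos λ = 0.952026.
North component: ΔN = −sin φ cos λ·ΔX − sin φ sin λ·ΔY + cos φ·ΔZ = −(-0.183174)(0.952026)(581.9) − (-0.183174)(0.306018)(-28.5) + (0.983080)(-415.9) = -308.99 m.
1° of latitude spans 111100 m, so Δφ = -308.99 / 111100 × 3600 = -10.012″.

Δφ = -10.01″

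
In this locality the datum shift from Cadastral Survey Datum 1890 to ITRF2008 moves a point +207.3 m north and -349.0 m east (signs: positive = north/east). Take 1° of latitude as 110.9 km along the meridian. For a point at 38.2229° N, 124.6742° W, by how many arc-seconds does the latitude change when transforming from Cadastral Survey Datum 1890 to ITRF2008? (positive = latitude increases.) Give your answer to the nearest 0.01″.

Δφ = 6.73″

1° of latitude = 110.9 km, so Δφ = 207.3 / 110900 = 0.0018693° = 6.729″.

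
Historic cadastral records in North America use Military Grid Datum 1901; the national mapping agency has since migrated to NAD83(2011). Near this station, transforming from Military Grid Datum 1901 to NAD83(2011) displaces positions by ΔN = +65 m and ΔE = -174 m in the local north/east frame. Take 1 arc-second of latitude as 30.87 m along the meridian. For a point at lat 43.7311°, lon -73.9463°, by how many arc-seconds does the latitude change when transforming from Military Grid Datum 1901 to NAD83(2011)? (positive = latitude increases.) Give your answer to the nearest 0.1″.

Δφ = 2.1″

1″ of latitude = 30.87 m, so Δφ = 65.0 / 30.87 = 2.106″.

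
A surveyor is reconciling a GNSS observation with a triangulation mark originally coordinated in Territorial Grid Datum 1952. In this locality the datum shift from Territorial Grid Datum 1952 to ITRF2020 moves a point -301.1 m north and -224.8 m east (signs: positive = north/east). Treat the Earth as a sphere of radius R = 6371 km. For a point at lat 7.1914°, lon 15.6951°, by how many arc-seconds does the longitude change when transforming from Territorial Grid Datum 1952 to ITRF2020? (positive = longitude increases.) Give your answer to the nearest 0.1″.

Δλ = -7.3″

At latitude 7.1914°, cos φ = 0.992134.
One radian of longitude at latitude φ spans R cos φ, so Δλ = ΔE / (R cos φ) = -224.8 / (6371000 × 0.992134) = -3.5565e-05 rad = -7.336″.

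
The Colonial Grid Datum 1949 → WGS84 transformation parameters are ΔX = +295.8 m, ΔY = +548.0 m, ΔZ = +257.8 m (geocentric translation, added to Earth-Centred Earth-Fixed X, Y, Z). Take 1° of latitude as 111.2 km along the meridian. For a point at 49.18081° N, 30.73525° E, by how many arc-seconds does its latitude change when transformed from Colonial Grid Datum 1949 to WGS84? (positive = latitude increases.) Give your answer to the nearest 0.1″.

Δφ = -7.6″

sin φ = 0.756776, cos φ = 0.653674, sin λ = 0.511072, cos λ = 0.859538.
North component: ΔN = −sin φ cos λ·ΔX − sin φ sin λ·ΔY + cos φ·ΔZ = −(0.756776)(0.859538)(295.8) − (0.756776)(0.511072)(548.0) + (0.653674)(257.8) = -235.84 m.
1° of latitude spans 111200 m, so Δφ = -235.84 / 111200 × 3600 = -7.635″.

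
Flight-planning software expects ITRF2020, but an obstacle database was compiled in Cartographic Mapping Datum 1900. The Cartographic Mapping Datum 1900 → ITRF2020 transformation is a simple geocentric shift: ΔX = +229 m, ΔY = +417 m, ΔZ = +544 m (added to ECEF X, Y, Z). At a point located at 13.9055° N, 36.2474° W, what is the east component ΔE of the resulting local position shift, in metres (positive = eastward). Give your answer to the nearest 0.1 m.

ΔE = 471.7 m

At φ = 13.9055°, λ = -36.2474°: sin φ = 0.240321, cos φ = 0.970693, sin λ = -0.591273, cos λ = 0.806471.
ΔE = −sin λ·ΔX + cos λ·ΔY = −(-0.591273)·(229) + (0.806471)·(417) = 471.70 m.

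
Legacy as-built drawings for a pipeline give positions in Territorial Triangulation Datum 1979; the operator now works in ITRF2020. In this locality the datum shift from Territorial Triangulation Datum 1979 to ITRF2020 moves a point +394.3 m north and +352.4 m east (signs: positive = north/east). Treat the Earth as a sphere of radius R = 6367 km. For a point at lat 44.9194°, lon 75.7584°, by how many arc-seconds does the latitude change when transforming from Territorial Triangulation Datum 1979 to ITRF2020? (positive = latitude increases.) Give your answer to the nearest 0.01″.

Δφ = 12.77″

On a sphere of radius R, 1 rad of latitude = R, so Δφ = ΔN / R = 394.3 / 6367000 = 6.1929e-05 rad = 12.774″.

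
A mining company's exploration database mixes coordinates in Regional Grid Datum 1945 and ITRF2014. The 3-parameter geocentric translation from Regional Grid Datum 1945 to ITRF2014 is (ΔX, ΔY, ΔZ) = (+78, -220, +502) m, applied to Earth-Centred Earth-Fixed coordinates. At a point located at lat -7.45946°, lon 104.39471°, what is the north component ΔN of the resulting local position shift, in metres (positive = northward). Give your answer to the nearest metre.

ΔN = 468 m

At φ = -7.45946°, λ = 104.39471°: sin φ = -0.129825, cos φ = 0.991537, sin λ = 0.968606, cos λ = -0.248600.
ΔN = −sin φ cos λ·ΔX − sin φ sin λ·ΔY + cos φ·ΔZ = −(-0.129825)(-0.248600)(78) − (-0.129825)(0.968606)(-220) + (0.991537)(502) = 467.57 m.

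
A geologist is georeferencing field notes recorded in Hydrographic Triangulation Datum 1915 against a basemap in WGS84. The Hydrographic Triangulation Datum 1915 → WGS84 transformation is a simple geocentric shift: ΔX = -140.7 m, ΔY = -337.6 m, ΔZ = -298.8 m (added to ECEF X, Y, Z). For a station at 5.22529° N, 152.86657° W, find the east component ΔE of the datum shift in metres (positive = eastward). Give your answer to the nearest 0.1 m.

At φ = 5.22529°, λ = -152.86657°: sin φ = 0.091072, cos φ = 0.995844, sin λ = -0.456064, cos λ = -0.889947.
ΔE = −sin λ·ΔX + cos λ·ΔY = −(-0.456064)·(-140.7) + (-0.889947)·(-337.6) = 236.28 m.

ΔE = 236.3 m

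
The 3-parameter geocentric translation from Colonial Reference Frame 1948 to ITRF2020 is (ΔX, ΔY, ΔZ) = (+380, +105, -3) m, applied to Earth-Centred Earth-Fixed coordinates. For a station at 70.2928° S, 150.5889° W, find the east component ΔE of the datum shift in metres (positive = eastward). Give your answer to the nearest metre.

At φ = -70.2928°, λ = -150.5889°: sin φ = -0.941428, cos φ = 0.337214, sin λ = -0.491073, cos λ = -0.871119.
ΔE = −sin λ·ΔX + cos λ·ΔY = −(-0.491073)·(380) + (-0.871119)·(105) = 95.14 m.

ΔE = 95 m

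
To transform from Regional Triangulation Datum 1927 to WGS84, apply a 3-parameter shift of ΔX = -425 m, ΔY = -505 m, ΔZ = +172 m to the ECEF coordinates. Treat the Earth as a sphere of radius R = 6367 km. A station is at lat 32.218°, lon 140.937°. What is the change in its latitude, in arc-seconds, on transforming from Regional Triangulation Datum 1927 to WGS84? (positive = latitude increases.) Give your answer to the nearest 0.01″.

sin φ = 0.533142, cos φ = 0.846026, sin λ = 0.630175, cos λ = -0.776454.
North component: ΔN = −sin φ cos λ·ΔX − sin φ sin λ·ΔY + cos φ·ΔZ = −(0.533142)(-0.776454)(-425) − (0.533142)(0.630175)(-505) + (0.846026)(172) = 139.25 m.
1° of latitude spans πR/180 = 111125 m, so Δφ = 139.25 / 111125 × 3600 = 4.511″.

Δφ = 4.51″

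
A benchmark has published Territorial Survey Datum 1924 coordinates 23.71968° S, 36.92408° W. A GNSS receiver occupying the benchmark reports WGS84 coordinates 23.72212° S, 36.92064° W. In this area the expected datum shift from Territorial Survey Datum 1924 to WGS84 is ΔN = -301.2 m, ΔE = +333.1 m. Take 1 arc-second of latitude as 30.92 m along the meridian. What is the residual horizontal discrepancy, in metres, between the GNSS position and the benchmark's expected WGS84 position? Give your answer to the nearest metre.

Observed coordinate differences: Δφ = -0.00244°, Δλ = +0.00344°.
Converting to metres (1° lat = 111312 m, cos φ = 0.915524): observed ΔN = -271.6 m, observed ΔE = 350.6 m.
Subtracting the expected shift leaves a residual of -271.6 − (-301.2) = 29.6 m north and 350.6 − (333.1) = 17.5 m east.
Residual distance = √(29.6² + 17.5²) = 34.4 m.

34 m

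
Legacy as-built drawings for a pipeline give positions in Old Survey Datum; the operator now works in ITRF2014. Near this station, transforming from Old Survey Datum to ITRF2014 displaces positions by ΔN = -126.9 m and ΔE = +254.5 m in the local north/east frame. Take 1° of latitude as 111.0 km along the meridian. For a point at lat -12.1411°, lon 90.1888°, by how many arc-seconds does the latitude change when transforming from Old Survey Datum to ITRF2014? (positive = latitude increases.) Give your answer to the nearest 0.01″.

1° of latitude = 111.0 km, so Δφ = -126.9 / 111000 = -0.0011432° = -4.116″.

Δφ = -4.12″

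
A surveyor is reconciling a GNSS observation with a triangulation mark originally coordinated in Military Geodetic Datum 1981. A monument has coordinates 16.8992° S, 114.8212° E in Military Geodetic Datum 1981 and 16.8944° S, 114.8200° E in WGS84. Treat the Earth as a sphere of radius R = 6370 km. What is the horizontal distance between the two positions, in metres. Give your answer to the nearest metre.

Δφ = -16.8944° − -16.8992° = +0.0048°; Δλ = 114.8200° − 114.8212° = -0.0012°.
1° along a meridian = πR/180 = 111177 m.
ΔN = Δφ × 111177 = 533.7 m; ΔE = Δλ × 111177 × cos(-16.8992°) = -0.0012 × 111177 × 0.956818 = -127.7 m.
Distance = √(ΔE² + ΔN²) = √((-127.7)² + 533.7²) = 548.7 m.

549 m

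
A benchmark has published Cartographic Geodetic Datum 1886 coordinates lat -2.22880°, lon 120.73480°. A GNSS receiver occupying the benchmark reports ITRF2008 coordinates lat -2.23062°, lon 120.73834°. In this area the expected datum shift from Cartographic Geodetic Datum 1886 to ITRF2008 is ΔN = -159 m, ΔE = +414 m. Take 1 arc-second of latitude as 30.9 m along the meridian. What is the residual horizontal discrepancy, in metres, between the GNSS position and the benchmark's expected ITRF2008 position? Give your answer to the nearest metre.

Observed coordinate differences: Δφ = -0.00182°, Δλ = +0.00354°.
Converting to metres (1° lat = 111240 m, cos φ = 0.999243): observed ΔN = -202.5 m, observed ΔE = 393.5 m.
Subtracting the expected shift leaves a residual of -202.5 − (-159) = -43.5 m north and 393.5 − (414) = -20.5 m east.
Residual distance = √((-43.5)² + (-20.5)²) = 48.1 m.

48 m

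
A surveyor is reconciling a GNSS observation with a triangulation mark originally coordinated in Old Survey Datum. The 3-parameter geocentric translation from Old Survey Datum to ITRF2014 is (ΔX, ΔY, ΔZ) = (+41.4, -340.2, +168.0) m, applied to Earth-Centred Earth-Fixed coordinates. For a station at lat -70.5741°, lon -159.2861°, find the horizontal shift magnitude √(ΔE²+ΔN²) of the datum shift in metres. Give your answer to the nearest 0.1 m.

At φ = -70.5741°, λ = -159.2861°: sin φ = -0.943072, cos φ = 0.332587, sin λ = -0.353702, cos λ = -0.935358.
ΔE = −sin λ·ΔX + cos λ·ΔY = −(-0.353702)·(41.4) + (-0.935358)·(-340.2) = 332.85 m.
ΔN = −sin φ cos λ·ΔX − sin φ sin λ·ΔY + cos φ·ΔZ = −(-0.943072)(-0.935358)(41.4) − (-0.943072)(-0.353702)(-340.2) + (0.332587)(168.0) = 132.83 m.
Horizontal magnitude = √(ΔE² + ΔN²) = √(332.85² + 132.83²) = 358.38 m.

358.4 m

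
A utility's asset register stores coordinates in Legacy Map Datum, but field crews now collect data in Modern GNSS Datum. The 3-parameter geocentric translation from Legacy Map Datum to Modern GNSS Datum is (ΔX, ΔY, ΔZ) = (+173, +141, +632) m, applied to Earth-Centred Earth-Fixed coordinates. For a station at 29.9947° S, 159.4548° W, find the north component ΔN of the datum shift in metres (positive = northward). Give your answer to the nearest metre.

At φ = -29.9947°, λ = -159.4548°: sin φ = -0.499920, cos φ = 0.866072, sin λ = -0.350946, cos λ = -0.936396.
ΔN = −sin φ cos λ·ΔX − sin φ sin λ·ΔY + cos φ·ΔZ = −(-0.499920)(-0.936396)(173) − (-0.499920)(-0.350946)(141) + (0.866072)(632) = 441.63 m.

ΔN = 442 m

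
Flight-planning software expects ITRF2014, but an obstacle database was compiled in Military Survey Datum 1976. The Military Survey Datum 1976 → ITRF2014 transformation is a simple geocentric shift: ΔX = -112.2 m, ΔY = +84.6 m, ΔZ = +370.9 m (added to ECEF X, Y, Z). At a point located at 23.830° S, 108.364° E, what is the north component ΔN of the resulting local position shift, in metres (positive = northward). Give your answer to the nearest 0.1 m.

ΔN = 386.0 m

The local north axis is (−sin φ cos λ, −sin φ sin λ, cos φ), giving ΔN = 14.282 + 32.440 + 339.280 = 386.00 m.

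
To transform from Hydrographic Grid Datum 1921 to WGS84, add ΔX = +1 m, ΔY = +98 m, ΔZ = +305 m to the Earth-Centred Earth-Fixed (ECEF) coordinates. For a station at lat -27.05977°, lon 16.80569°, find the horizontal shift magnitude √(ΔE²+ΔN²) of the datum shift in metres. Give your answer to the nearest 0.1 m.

299.9 m

The local east axis at (φ, λ) is (−sin λ, cos λ, 0), so ΔE = −sin(16.80569°)·1 + cos(16.80569°)·98 = 93.53 m.
The local north axis is (−sin φ cos λ, −sin φ sin λ, cos φ), giving ΔN = 0.435 + 12.890 + 271.612 = 284.94 m.
Horizontal magnitude = √(ΔE² + ΔN²) = √(93.53² + 284.94²) = 299.89 m.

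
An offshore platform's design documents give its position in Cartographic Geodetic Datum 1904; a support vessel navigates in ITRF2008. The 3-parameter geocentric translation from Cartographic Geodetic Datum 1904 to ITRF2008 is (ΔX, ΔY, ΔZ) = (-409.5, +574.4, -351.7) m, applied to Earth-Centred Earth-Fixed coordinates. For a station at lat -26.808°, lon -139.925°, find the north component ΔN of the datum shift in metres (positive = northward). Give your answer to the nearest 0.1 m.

ΔN = -339.4 m

The local north axis is (−sin φ cos λ, −sin φ sin λ, cos φ), giving ΔN = 141.322 − 166.777 − 313.900 = -339.36 m.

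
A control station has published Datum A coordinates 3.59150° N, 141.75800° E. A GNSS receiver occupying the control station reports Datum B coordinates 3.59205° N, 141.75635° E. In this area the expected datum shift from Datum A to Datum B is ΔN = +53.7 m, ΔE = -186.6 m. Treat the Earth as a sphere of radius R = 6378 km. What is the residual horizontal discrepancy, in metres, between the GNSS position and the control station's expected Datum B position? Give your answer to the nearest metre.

Observed coordinate differences: Δφ = +0.00055°, Δλ = -0.00165°.
Converting to metres (1° lat = 111317 m, cos φ = 0.998036): observed ΔN = 61.2 m, observed ΔE = -183.3 m.
Subtracting the expected shift leaves a residual of 61.2 − (53.7) = 7.5 m north and -183.3 − (-186.6) = 3.3 m east.
Residual distance = √(7.5² + 3.3²) = 8.2 m.

8 m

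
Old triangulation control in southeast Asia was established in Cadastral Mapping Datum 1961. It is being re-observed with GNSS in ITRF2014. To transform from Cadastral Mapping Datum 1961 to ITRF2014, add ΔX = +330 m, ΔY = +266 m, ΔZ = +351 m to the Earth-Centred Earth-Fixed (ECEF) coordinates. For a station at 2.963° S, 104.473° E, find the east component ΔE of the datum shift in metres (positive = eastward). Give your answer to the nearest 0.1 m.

ΔE = -386.0 m

The local east axis at (φ, λ) is (−sin λ, cos λ, 0), so ΔE = −sin(104.473°)·330 + cos(104.473°)·266 = -386.01 m.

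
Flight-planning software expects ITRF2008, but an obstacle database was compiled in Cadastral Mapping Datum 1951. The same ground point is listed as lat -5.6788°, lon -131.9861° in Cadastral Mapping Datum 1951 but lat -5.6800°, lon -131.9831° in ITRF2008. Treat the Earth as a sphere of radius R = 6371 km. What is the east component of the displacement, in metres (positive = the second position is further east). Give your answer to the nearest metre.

Δφ = -5.6800° − -5.6788° = -0.0012°; Δλ = -131.9831° − -131.9861° = +0.0030°.
1° along a meridian = πR/180 = 111195 m.
ΔN = Δφ × 111195 = -133.4 m; ΔE = Δλ × 111195 × cos(-5.6788°) = +0.0030 × 111195 × 0.995092 = 331.9 m.

ΔE = 332 m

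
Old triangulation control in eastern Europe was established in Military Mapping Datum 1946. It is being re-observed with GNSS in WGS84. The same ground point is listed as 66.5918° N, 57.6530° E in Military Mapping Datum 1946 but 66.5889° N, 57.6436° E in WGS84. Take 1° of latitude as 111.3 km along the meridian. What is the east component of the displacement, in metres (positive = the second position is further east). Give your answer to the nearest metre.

ΔE = -416 m

Δφ = 66.5889° − 66.5918° = -0.0029°; Δλ = 57.6436° − 57.6530° = -0.0094°.
ΔN = Δφ × 111300 = -322.8 m; ΔE = Δλ × 111300 × cos(66.5918°) = -0.0094 × 111300 × 0.397279 = -415.6 m.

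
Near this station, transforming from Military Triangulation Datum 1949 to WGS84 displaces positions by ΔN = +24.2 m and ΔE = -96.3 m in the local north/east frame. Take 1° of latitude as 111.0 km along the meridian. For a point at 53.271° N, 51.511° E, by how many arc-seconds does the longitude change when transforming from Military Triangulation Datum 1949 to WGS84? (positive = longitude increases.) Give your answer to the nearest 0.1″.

Δλ = -5.2″

At latitude 53.271°, cos φ = 0.598031.
1° of longitude at this latitude = 111.0 × cos φ = 66.38 km, so Δλ = -96.3 / 66381.4 = -0.0014507° = -5.223″.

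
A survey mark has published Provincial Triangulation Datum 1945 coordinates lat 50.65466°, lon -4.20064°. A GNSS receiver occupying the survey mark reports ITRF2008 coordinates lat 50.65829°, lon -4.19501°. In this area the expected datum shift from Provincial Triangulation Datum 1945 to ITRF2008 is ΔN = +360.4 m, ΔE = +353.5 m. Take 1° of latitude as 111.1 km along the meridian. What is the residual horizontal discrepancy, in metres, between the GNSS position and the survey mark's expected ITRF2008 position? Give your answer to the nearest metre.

61 m

Observed coordinate differences: Δφ = +0.00363°, Δλ = +0.00563°.
Converting to metres (1° lat = 111100 m, cos φ = 0.633993): observed ΔN = 403.3 m, observed ΔE = 396.6 m.
Subtracting the expected shift leaves a residual of 403.3 − (360.4) = 42.9 m north and 396.6 − (353.5) = 43.1 m east.
Residual distance = √(42.9² + 43.1²) = 60.8 m.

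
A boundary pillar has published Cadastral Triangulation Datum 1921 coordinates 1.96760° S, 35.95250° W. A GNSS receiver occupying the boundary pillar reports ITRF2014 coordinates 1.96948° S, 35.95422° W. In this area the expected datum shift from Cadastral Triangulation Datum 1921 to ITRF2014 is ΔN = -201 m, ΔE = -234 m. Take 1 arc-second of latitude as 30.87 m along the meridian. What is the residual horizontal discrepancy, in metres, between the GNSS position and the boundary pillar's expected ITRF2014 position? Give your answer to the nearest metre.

44 m

Observed coordinate differences: Δφ = -0.00188°, Δλ = -0.00172°.
Converting to metres (1° lat = 111132 m, cos φ = 0.999410): observed ΔN = -208.9 m, observed ΔE = -191.0 m.
Subtracting the expected shift leaves a residual of -208.9 − (-201) = -7.9 m north and -191.0 − (-234) = 43.0 m east.
Residual distance = √((-7.9)² + 43.0²) = 43.7 m.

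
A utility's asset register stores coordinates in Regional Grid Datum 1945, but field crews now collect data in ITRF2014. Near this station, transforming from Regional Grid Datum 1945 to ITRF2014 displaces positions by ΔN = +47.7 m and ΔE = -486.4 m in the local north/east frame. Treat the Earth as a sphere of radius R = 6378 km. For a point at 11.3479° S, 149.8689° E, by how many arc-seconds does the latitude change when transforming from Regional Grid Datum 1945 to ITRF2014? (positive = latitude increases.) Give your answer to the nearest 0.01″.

On a sphere of radius R, 1 rad of latitude = R, so Δφ = ΔN / R = 47.7 / 6378000 = 7.4788e-06 rad = 1.543″.

Δφ = 1.54″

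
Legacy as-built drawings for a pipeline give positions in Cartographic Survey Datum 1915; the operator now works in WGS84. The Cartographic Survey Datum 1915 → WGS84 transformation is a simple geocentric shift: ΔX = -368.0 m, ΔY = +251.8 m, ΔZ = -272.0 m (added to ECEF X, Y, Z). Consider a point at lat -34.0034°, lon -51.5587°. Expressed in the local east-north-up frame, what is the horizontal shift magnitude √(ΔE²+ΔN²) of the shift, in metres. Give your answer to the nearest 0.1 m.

The local east axis at (φ, λ) is (−sin λ, cos λ, 0), so ΔE = −sin(-51.5587°)·(-368.0) + cos(-51.5587°)·251.8 = -131.69 m.
The local north axis is (−sin φ cos λ, −sin φ sin λ, cos φ), giving ΔN = -127.949 − 110.294 − 225.489 = -463.73 m.
Horizontal magnitude = √(ΔE² + ΔN²) = √((-131.69)² + (-463.73)²) = 482.07 m.

482.1 m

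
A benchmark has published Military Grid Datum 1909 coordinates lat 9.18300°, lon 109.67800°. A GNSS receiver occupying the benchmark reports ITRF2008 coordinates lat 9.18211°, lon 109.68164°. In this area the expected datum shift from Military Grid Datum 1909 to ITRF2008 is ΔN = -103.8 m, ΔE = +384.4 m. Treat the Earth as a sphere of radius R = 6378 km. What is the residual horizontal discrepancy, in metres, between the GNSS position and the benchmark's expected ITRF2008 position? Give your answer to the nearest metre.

Observed coordinate differences: Δφ = -0.00089°, Δλ = +0.00364°.
Converting to metres (1° lat = 111317 m, cos φ = 0.987184): observed ΔN = -99.1 m, observed ΔE = 400.0 m.
Subtracting the expected shift leaves a residual of -99.1 − (-103.8) = 4.7 m north and 400.0 − (384.4) = 15.6 m east.
Residual distance = √(4.7² + 15.6²) = 16.3 m.

16 m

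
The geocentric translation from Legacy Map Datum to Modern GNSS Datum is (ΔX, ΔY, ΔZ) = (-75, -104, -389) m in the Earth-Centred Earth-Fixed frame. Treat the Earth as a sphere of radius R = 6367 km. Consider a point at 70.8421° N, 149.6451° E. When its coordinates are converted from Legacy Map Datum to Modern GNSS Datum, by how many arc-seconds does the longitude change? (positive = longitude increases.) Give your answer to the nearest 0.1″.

sin φ = 0.944618, cos φ = 0.328173, sin λ = 0.505355, cos λ = -0.862912.
East component: ΔE = −sin λ·ΔX + cos λ·ΔY = −(0.505355)(-75) + (-0.862912)(-104) = 127.64 m.
1° of latitude spans πR/180 = 111125 m; at latitude φ, 1° of longitude spans that × cos φ = 36468.2 m, so Δλ = 127.64 / 36468.2 × 3600 = 12.601″.

Δλ = 12.6″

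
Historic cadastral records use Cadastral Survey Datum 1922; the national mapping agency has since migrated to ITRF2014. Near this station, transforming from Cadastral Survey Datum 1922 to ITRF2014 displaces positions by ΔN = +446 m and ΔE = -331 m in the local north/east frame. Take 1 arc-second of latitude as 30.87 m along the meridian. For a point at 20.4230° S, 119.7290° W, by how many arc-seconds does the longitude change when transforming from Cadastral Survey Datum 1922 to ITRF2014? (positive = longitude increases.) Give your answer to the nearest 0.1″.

Δλ = -11.4″

At latitude -20.4230°, cos φ = 0.937142.
1″ of longitude at this latitude = 30.87 × cos φ = 28.9296 m, so Δλ = -331.0 / 28.9296 = -11.442″.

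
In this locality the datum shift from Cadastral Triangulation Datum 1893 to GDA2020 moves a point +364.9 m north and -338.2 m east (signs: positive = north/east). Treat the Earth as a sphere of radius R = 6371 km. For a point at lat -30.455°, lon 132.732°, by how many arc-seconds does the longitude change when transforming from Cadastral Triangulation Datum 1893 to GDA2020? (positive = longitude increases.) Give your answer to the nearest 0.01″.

Δλ = -12.70″

At latitude -30.455°, cos φ = 0.862028.
One radian of longitude at latitude φ spans R cos φ, so Δλ = ΔE / (R cos φ) = -338.2 / (6371000 × 0.862028) = -6.1581e-05 rad = -12.702″.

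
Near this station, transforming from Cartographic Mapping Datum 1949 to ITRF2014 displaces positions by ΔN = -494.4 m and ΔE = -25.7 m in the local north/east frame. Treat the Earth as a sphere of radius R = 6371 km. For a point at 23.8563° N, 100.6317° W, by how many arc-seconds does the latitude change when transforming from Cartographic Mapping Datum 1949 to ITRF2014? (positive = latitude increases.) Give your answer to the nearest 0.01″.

On a sphere of radius R, 1 rad of latitude = R, so Δφ = ΔN / R = -494.4 / 6371000 = -7.7602e-05 rad = -16.006″.

Δφ = -16.01″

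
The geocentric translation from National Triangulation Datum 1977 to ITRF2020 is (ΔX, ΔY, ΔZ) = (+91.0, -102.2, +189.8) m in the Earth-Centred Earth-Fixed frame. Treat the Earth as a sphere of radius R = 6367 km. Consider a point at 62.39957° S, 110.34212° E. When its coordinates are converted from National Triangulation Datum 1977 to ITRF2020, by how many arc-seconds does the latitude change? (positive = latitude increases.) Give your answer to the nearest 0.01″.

Δφ = -0.81″

sin φ = -0.886200, cos φ = 0.463303, sin λ = 0.937634, cos λ = -0.347625.
North component: ΔN = −sin φ cos λ·ΔX − sin φ sin λ·ΔY + cos φ·ΔZ = −(-0.886200)(-0.347625)(91.0) − (-0.886200)(0.937634)(-102.2) + (0.463303)(189.8) = -25.02 m.
1° of latitude spans πR/180 = 111125 m, so Δφ = -25.02 / 111125 × 3600 = -0.811″.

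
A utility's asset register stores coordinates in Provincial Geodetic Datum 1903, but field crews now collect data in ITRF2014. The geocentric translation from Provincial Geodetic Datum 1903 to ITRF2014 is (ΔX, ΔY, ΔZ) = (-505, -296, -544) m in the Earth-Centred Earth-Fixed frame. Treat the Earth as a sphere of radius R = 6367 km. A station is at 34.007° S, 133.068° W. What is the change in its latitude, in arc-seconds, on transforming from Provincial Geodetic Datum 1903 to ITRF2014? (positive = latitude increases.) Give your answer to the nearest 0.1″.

Δφ = -4.4″

sin φ = -0.559294, cos φ = 0.828969, sin λ = -0.730544, cos λ = -0.682866.
North component: ΔN = −sin φ cos λ·ΔX − sin φ sin λ·ΔY + cos φ·ΔZ = −(-0.559294)(-0.682866)(-505) − (-0.559294)(-0.730544)(-296) + (0.828969)(-544) = -137.15 m.
1° of latitude spans πR/180 = 111125 m, so Δφ = -137.15 / 111125 × 3600 = -4.443″.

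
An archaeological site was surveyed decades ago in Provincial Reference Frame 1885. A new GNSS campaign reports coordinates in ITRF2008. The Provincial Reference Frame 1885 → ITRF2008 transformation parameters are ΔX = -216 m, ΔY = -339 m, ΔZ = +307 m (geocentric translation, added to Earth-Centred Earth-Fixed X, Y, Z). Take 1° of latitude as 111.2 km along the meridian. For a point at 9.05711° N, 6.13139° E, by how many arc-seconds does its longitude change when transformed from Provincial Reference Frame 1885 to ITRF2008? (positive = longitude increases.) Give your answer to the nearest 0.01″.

Δλ = -10.29″

sin φ = 0.157419, cos φ = 0.987532, sin λ = 0.106809, cos λ = 0.994280.
East component: ΔE = −sin λ·ΔX + cos λ·ΔY = −(0.106809)(-216) + (0.994280)(-339) = -313.99 m.
1° of latitude spans 111200 m; at latitude φ, 1° of longitude spans that × cos φ = 109813.5 m, so Δλ = -313.99 / 109813.5 × 3600 = -10.293″.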